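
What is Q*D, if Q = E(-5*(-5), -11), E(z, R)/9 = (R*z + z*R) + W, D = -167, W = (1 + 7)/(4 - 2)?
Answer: 820638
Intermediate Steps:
W = 4 (W = 8/2 = 8*(½) = 4)
E(z, R) = 36 + 18*R*z (E(z, R) = 9*((R*z + z*R) + 4) = 9*((R*z + R*z) + 4) = 9*(2*R*z + 4) = 9*(4 + 2*R*z) = 36 + 18*R*z)
Q = -4914 (Q = 36 + 18*(-11)*(-5*(-5)) = 36 + 18*(-11)*25 = 36 - 4950 = -4914)
Q*D = -4914*(-167) = 820638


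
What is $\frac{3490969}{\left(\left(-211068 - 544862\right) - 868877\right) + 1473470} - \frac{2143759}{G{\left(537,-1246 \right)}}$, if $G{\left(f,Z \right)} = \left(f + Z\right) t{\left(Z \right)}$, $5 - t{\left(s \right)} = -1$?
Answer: $\frac{309579473657}{643787598} \approx 480.87$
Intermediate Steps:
$t{\left(s \right)} = 6$ ($t{\left(s \right)} = 5 - -1 = 5 + 1 = 6$)
$G{\left(f,Z \right)} = 6 Z + 6 f$ ($G{\left(f,Z \right)} = \left(f + Z\right) 6 = \left(Z + f\right) 6 = 6 Z + 6 f$)
$\frac{3490969}{\left(\left(-211068 - 544862\right) - 868877\right) + 1473470} - \frac{2143759}{G{\left(537,-1246 \right)}} = \frac{3490969}{\left(\left(-211068 - 544862\right) - 868877\right) + 1473470} - \frac{2143759}{6 \left(-1246\right) + 6 \cdot 537} = \frac{3490969}{\left(-755930 - 868877\right) + 1473470} - \frac{2143759}{-7476 + 3222} = \frac{3490969}{-1624807 + 1473470} - \frac{2143759}{-4254} = \frac{3490969}{-151337} - - \frac{2143759}{4254} = 3490969 \left(- \frac{1}{151337}\right) + \frac{2143759}{4254} = - \frac{3490969}{151337} + \frac{2143759}{4254} = \frac{309579473657}{643787598}$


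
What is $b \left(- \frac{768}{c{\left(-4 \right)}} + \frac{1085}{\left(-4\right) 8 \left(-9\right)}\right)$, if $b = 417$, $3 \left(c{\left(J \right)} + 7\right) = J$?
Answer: $\frac{96004103}{2400} \approx 40002.0$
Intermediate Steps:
$c{\left(J \right)} = -7 + \frac{J}{3}$
$b \left(- \frac{768}{c{\left(-4 \right)}} + \frac{1085}{\left(-4\right) 8 \left(-9\right)}\right) = 417 \left(- \frac{768}{-7 + \frac{1}{3} \left(-4\right)} + \frac{1085}{\left(-4\right) 8 \left(-9\right)}\right) = 417 \left(- \frac{768}{-7 - \frac{4}{3}} + \frac{1085}{\left(-32\right) \left(-9\right)}\right) = 417 \left(- \frac{768}{- \frac{25}{3}} + \frac{1085}{288}\right) = 417 \left(\left(-768\right) \left(- \frac{3}{25}\right) + 1085 \cdot \frac{1}{288}\right) = 417 \left(\frac{2304}{25} + \frac{1085}{288}\right) = 417 \cdot \frac{690677}{7200} = \frac{96004103}{2400}$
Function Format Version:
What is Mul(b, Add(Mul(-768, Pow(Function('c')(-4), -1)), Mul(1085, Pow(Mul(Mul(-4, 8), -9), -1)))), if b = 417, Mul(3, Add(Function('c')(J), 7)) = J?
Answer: Rational(96004103, 2400) ≈ 40002.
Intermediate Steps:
Function('c')(J) = Add(-7, Mul(Rational(1, 3), J))
Mul(b, Add(Mul(-768, Pow(Function('c')(-4), -1)), Mul(1085, Pow(Mul(Mul(-4, 8), -9), -1)))) = Mul(417, Add(Mul(-768, Pow(Add(-7, Mul(Rational(1, 3), -4)), -1)), Mul(1085, Pow(Mul(Mul(-4, 8), -9), -1)))) = Mul(417, Add(Mul(-768, Pow(Add(-7, Rational(-4, 3)), -1)), Mul(1085, Pow(Mul(-32, -9), -1)))) = Mul(417, Add(Mul(-768, Pow(Rational(-25, 3), -1)), Mul(1085, Pow(288, -1)))) = Mul(417, Add(Mul(-768, Rational(-3, 25)), Mul(1085, Rational(1, 288)))) = Mul(417, Add(Rational(2304, 25), Rational(1085, 288))) = Mul(417, Rational(690677, 7200)) = Rational(96004103, 2400)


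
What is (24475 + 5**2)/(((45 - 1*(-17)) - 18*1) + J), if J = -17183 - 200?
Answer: -3500/2477 ≈ -1.4130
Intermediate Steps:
J = -17383
(24475 + 5**2)/(((45 - 1*(-17)) - 18*1) + J) = (24475 + 5**2)/(((45 - 1*(-17)) - 18*1) - 17383) = (24475 + 25)/(((45 + 17) - 18) - 17383) = 24500/((62 - 18) - 17383) = 24500/(44 - 17383) = 24500/(-17339) = 24500*(-1/17339) = -3500/2477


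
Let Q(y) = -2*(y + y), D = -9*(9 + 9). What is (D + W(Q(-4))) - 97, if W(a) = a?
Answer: -243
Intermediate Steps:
D = -162 (D = -9*18 = -162)
Q(y) = -4*y
(D + W(Q(-4))) - 97 = (-162 - 4*(-4)) - 97 = (-162 + 16) - 97 = -146 - 97 = -243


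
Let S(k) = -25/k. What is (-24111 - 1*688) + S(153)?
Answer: -3794272/153 ≈ -24799.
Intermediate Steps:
(-24111 - 1*688) + S(153) = (-24111 - 1*688) - 25/153 = (-24111 - 688) - 25*1/153 = -24799 - 25/153 = -3794272/153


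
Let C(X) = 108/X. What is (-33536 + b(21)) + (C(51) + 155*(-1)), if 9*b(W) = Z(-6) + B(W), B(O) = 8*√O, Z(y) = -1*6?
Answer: -1718167/51 + 8*√21/9 ≈ -33686.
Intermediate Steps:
Z(y) = -6
b(W) = -⅔ + 8*√W/9 (b(W) = (-6 + 8*√W)/9 = -⅔ + 8*√W/9)
(-33536 + b(21)) + (C(51) + 155*(-1)) = (-33536 + (-⅔ + 8*√21/9)) + (108/51 + 155*(-1)) = (-100610/3 + 8*√21/9) + (108*(1/51) - 155) = (-100610/3 + 8*√21/9) + (36/17 - 155) = (-100610/3 + 8*√21/9) - 2599/17 = -1718167/51 + 8*√21/9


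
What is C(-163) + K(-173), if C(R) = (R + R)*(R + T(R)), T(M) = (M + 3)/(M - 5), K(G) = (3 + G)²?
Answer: 1716278/21 ≈ 81728.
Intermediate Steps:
T(M) = (3 + M)/(-5 + M)
C(R) = 2*R*(R + (3 + R)/(-5 + R)) (C(R) = (R + R)*(R + (3 + R)/(-5 + R)) = (2*R)*(R + (3 + R)/(-5 + R)) = 2*R*(R + (3 + R)/(-5 + R)))
C(-163) + K(-173) = 2*(-163)*(3 - 163 - 163*(-5 - 163))/(-5 - 163) + (3 - 173)² = 2*(-163)*(3 - 163 - 163*(-168))/(-168) + (-170)² = 2*(-163)*(-1/168)*(3 - 163 + 27384) + 28900 = 2*(-163)*(-1/168)*27224 + 28900 = 1109378/21 + 28900 = 1716278/21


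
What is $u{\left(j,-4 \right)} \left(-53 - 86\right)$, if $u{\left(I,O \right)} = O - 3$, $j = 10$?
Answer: $973$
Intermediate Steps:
$u{\left(I,O \right)} = -3 + O$
$u{\left(j,-4 \right)} \left(-53 - 86\right) = \left(-3 - 4\right) \left(-53 - 86\right) = \left(-7\right) \left(-139\right) = 973$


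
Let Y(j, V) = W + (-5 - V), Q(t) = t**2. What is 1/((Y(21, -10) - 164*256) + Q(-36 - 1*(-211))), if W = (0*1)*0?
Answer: -1/11354 ≈ -8.8075e-5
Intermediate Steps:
W = 0 (W = 0*0 = 0)
Y(j, V) = -5 - V (Y(j, V) = 0 + (-5 - V) = -5 - V)
1/((Y(21, -10) - 164*256) + Q(-36 - 1*(-211))) = 1/(((-5 - 1*(-10)) - 164*256) + (-36 - 1*(-211))**2) = 1/(((-5 + 10) - 41984) + (-36 + 211)**2) = 1/((5 - 41984) + 175**2) = 1/(-41979 + 30625) = 1/(-11354) = -1/11354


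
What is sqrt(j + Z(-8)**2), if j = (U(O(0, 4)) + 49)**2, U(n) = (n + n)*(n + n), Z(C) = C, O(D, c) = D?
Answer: sqrt(2465) ≈ 49.649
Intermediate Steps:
U(n) = 4*n**2 (U(n) = (2*n)*(2*n) = 4*n**2)
j = 2401 (j = (4*0**2 + 49)**2 = (4*0 + 49)**2 = (0 + 49)**2 = 49**2 = 2401)
sqrt(j + Z(-8)**2) = sqrt(2401 + (-8)**2) = sqrt(2401 + 64) = sqrt(2465)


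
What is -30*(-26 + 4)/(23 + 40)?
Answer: 220/21 ≈ 10.476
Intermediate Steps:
-30*(-26 + 4)/(23 + 40) = -(-660)/63 = -30*(-22/63) = 220/21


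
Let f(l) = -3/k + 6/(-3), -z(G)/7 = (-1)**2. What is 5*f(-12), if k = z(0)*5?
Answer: -67/7 ≈ -9.5714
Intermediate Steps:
z(G) = -7 (z(G) = -7*(-1)**2 = -7*1 = -7)
k = -35 (k = -7*5 = -35)
f(l) = -67/35 (f(l) = -3/(-35) + 6/(-3) = -3*(-1/35) + 6*(-1/3) = 3/35 - 2 = -67/35)
5*f(-12) = 5*(-67/35) = -67/7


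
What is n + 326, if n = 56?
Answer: 382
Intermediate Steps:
n + 326 = 56 + 326 = 382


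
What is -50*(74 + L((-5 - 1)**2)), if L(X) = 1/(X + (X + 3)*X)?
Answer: -532805/144 ≈ -3700.0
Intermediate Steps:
L(X) = 1/(X + X*(3 + X)) (L(X) = 1/(X + (3 + X)*X) = 1/(X + X*(3 + X)))
-50*(74 + L((-5 - 1)**2)) = -50*(74 + 1/(((-5 - 1)**2)*(4 + (-5 - 1)**2))) = -50*(74 + 1/(((-6)**2)*(4 + (-6)**2))) = -50*(74 + 1/(36*(4 + 36))) = -50*(74 + (1/36)/40) = -50*(74 + (1/36)*(1/40)) = -50*(74 + 1/1440) = -50*106561/1440 = -532805/144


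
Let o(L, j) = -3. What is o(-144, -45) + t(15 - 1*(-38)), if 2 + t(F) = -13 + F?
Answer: 35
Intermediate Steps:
t(F) = -15 + F (t(F) = -2 + (-13 + F) = -15 + F)
o(-144, -45) + t(15 - 1*(-38)) = -3 + (-15 + (15 - 1*(-38))) = -3 + (-15 + (15 + 38)) = -3 + (-15 + 53) = -3 + 38 = 35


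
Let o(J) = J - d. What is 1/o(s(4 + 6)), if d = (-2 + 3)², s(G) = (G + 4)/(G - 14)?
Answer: -2/9 ≈ -0.22222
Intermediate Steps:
s(G) = (4 + G)/(-14 + G)
d = 1 (d = 1² = 1)
o(J) = -1 + J (o(J) = J - 1*1 = J - 1 = -1 + J)
1/o(s(4 + 6)) = 1/(-1 + (4 + (4 + 6))/(-14 + (4 + 6))) = 1/(-1 + (4 + 10)/(-14 + 10)) = 1/(-1 + 14/(-4)) = 1/(-1 - ¼*14) = 1/(-1 - 7/2) = 1/(-9/2) = -2/9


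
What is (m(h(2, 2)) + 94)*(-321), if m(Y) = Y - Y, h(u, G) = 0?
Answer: -30174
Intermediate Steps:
m(Y) = 0
(m(h(2, 2)) + 94)*(-321) = (0 + 94)*(-321) = 94*(-321) = -30174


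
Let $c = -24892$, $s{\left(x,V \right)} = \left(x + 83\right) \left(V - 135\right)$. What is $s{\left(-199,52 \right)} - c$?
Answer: $34520$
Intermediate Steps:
$s{\left(x,V \right)} = \left(-135 + V\right) \left(83 + x\right)$ ($s{\left(x,V \right)} = \left(83 + x\right) \left(-135 + V\right) = \left(-135 + V\right) \left(83 + x\right)$)
$s{\left(-199,52 \right)} - c = \left(-11205 - -26865 + 83 \cdot 52 + 52 \left(-199\right)\right) - -24892 = \left(-11205 + 26865 + 4316 - 10348\right) + 24892 = 9628 + 24892 = 34520$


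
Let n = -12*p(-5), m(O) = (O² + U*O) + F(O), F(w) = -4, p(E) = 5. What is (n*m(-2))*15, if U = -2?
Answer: -3600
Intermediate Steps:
m(O) = -4 + O² - 2*O (m(O) = (O² - 2*O) - 4 = -4 + O² - 2*O)
n = -60 (n = -12*5 = -60)
(n*m(-2))*15 = -60*(-4 + (-2)² - 2*(-2))*15 = -60*(-4 + 4 + 4)*15 = -60*4*15 = -240*15 = -3600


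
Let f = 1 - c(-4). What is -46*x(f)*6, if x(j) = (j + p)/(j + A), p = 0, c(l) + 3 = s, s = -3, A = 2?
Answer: -644/3 ≈ -214.67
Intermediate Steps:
c(l) = -6 (c(l) = -3 - 3 = -6)
f = 7 (f = 1 - 1*(-6) = 1 + 6 = 7)
x(j) = j/(2 + j) (x(j) = (j + 0)/(j + 2) = j/(2 + j))
-46*x(f)*6 = -322/(2 + 7)*6 = -322/9*6 = -644/3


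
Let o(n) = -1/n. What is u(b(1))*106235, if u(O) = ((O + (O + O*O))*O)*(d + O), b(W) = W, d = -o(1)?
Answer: 637410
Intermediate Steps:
d = 1 (d = -(-1)/1 = -(-1) = -1*(-1) = 1)
u(O) = O*(1 + O)*(O**2 + 2*O) (u(O) = ((O + (O + O*O))*O)*(1 + O) = ((O + (O + O**2))*O)*(1 + O) = ((O**2 + 2*O)*O)*(1 + O) = (O*(O**2 + 2*O))*(1 + O) = O*(1 + O)*(O**2 + 2*O))
u(b(1))*106235 = (1**2*(2 + 1**2 + 3*1))*106235 = (1*(2 + 1 + 3))*106235 = (1*6)*106235 = 6*106235 = 637410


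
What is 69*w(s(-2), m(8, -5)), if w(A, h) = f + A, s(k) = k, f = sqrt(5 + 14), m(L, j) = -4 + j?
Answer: -138 + 69*sqrt(19) ≈ 162.76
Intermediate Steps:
f = sqrt(19) ≈ 4.3589
w(A, h) = A + sqrt(19) (w(A, h) = sqrt(19) + A = A + sqrt(19))
69*w(s(-2), m(8, -5)) = 69*(-2 + sqrt(19)) = -138 + 69*sqrt(19)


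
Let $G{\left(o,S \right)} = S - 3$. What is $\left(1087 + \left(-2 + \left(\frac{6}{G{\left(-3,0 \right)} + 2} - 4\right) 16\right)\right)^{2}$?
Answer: $855625$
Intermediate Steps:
$G{\left(o,S \right)} = -3 + S$ ($G{\left(o,S \right)} = S - 3 = -3 + S$)
$\left(1087 + \left(-2 + \left(\frac{6}{G{\left(-3,0 \right)} + 2} - 4\right) 16\right)\right)^{2} = \left(1087 + \left(-2 + \left(\frac{6}{\left(-3 + 0\right) + 2} - 4\right) 16\right)\right)^{2} = \left(1087 + \left(-2 + \left(\frac{6}{-3 + 2} - 4\right) 16\right)\right)^{2} = \left(1087 + \left(-2 + \left(\frac{6}{-1} - 4\right) 16\right)\right)^{2} = \left(1087 + \left(-2 + \left(6 \left(-1\right) - 4\right) 16\right)\right)^{2} = \left(1087 + \left(-2 + \left(-6 - 4\right) 16\right)\right)^{2} = \left(1087 - 162\right)^{2} = 925^{2} = 855625$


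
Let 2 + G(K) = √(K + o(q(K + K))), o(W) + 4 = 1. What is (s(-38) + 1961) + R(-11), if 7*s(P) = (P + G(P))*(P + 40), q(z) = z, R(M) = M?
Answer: 13570/7 + 2*I*√41/7 ≈ 1938.6 + 1.8295*I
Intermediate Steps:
o(W) = -3 (o(W) = -4 + 1 = -3)
G(K) = -2 + √(-3 + K) (G(K) = -2 + √(K - 3) = -2 + √(-3 + K))
s(P) = (40 + P)*(-2 + P + √(-3 + P))/7 (s(P) = ((P + (-2 + √(-3 + P)))*(P + 40))/7 = ((-2 + P + √(-3 + P))*(40 + P))/7 = ((40 + P)*(-2 + P + √(-3 + P)))/7 = (40 + P)*(-2 + P + √(-3 + P))/7)
(s(-38) + 1961) + R(-11) = ((-80/7 + (⅐)*(-38)² + (38/7)*(-38) + 40*√(-3 - 38)/7 + (⅐)*(-38)*√(-3 - 38)) + 1961) - 11 = ((-80/7 + (⅐)*1444 - 1444/7 + 40*√(-41)/7 + (⅐)*(-38)*√(-41)) + 1961) - 11 = ((-80/7 + 1444/7 - 1444/7 + 40*(I*√41)/7 + (⅐)*(-38)*(I*√41)) + 1961) - 11 = ((-80/7 + 1444/7 - 1444/7 + 40*I*√41/7 - 38*I*√41/7) + 1961) - 11 = ((-80/7 + 2*I*√41/7) + 1961) - 11 = (13647/7 + 2*I*√41/7) - 11 = 13570/7 + 2*I*√41/7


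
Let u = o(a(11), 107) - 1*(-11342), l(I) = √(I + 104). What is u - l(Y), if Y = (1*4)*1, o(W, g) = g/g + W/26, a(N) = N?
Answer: 294929/26 - 6*√3 ≈ 11333.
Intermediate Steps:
o(W, g) = 1 + W/26 (o(W, g) = 1 + W*(1/26) = 1 + W/26)
Y = 4 (Y = 4*1 = 4)
l(I) = √(104 + I)
u = 294929/26 (u = (1 + (1/26)*11) - 1*(-11342) = (1 + 11/26) + 11342 = 37/26 + 11342 = 294929/26 ≈ 11343.)
u - l(Y) = 294929/26 - √(104 + 4) = 294929/26 - √108 = 294929/26 - 6*√3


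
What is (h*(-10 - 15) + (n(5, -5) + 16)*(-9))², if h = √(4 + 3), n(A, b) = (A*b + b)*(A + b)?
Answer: 25111 + 7200*√7 ≈ 44160.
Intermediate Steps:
n(A, b) = (A + b)*(b + A*b) (n(A, b) = (b + A*b)*(A + b) = (A + b)*(b + A*b))
h = √7 ≈ 2.6458
(h*(-10 - 15) + (n(5, -5) + 16)*(-9))² = (√7*(-10 - 15) + (-5*(5 - 5 + 5² + 5*(-5)) + 16)*(-9))² = (√7*(-25) + (-5*(5 - 5 + 25 - 25) + 16)*(-9))² = (-25*√7 + (-5*0 + 16)*(-9))² = (-25*√7 + (0 + 16)*(-9))² = (-25*√7 + 16*(-9))² = (-25*√7 - 144)² = (-144 - 25*√7)²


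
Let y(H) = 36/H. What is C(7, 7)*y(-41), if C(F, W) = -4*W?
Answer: 1008/41 ≈ 24.585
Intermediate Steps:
C(7, 7)*y(-41) = (-4*7)*(36/(-41)) = -1008*(-1)/41 = -28*(-36/41) = 1008/41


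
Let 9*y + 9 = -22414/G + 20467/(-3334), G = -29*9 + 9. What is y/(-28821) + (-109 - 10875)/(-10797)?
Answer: 14244507818081/14005915788033 ≈ 1.0170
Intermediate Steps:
G = -252 (G = -261 + 9 = -252)
y = 1107305/135027 (y = -1 + (-22414/(-252) + 20467/(-3334))/9 = -1 + (-22414*(-1/252) + 20467*(-1/3334))/9 = -1 + (1601/18 - 20467/3334)/9 = -1 + (1/9)*(1242332/15003) = -1 + 1242332/135027 = 1107305/135027 ≈ 8.2006)
y/(-28821) + (-109 - 10875)/(-10797) = (1107305/135027)/(-28821) + (-109 - 10875)/(-10797) = (1107305/135027)*(-1/28821) - 10984*(-1/10797) = -1107305/3891613167 + 10984/10797 = 14244507818081/14005915788033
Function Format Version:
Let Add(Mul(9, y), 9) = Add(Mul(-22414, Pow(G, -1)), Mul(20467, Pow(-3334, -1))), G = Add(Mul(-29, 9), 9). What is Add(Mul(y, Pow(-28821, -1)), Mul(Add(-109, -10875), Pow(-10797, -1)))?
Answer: Rational(14244507818081, 14005915788033) ≈ 1.0170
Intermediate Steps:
G = -252 (G = Add(-261, 9) = -252)
y = Rational(1107305, 135027) (y = Add(-1, Mul(Rational(1, 9), Add(Mul(-22414, Pow(-252, -1)), Mul(20467, Pow(-3334, -1))))) = Add(-1, Mul(Rational(1, 9), Add(Mul(-22414, Rational(-1, 252)), Mul(20467, Rational(-1, 3334))))) = Add(-1, Mul(Rational(1, 9), Add(Rational(1601, 18), Rational(-20467, 3334)))) = Add(-1, Mul(Rational(1, 9), Rational(1242332, 15003))) = Add(-1, Rational(1242332, 135027)) = Rational(1107305, 135027) ≈ 8.2006)
Add(Mul(y, Pow(-28821, -1)), Mul(Add(-109, -10875), Pow(-10797, -1))) = Add(Mul(Rational(1107305, 135027), Pow(-28821, -1)), Mul(Add(-109, -10875), Pow(-10797, -1))) = Add(Mul(Rational(1107305, 135027), Rational(-1, 28821)), Mul(-10984, Rational(-1, 10797))) = Add(Rational(-1107305, 3891613167), Rational(10984, 10797)) = Rational(14244507818081, 14005915788033)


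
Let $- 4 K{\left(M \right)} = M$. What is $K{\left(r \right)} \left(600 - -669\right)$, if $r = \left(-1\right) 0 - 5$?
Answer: $\frac{6345}{4} \approx 1586.3$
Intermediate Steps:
$r = -5$ ($r = 0 - 5 = -5$)
$K{\left(M \right)} = - \frac{M}{4}$
$K{\left(r \right)} \left(600 - -669\right) = \left(- \frac{1}{4}\right) \left(-5\right) \left(600 - -669\right) = \frac{5 \left(600 + 669\right)}{4} = \frac{5}{4} \cdot 1269 = \frac{6345}{4}$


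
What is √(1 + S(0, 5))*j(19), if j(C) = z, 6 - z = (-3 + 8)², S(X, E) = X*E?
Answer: -19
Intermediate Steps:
S(X, E) = E*X
z = -19 (z = 6 - (-3 + 8)² = 6 - 1*5² = 6 - 1*25 = 6 - 25 = -19)
j(C) = -19
√(1 + S(0, 5))*j(19) = √(1 + 5*0)*(-19) = √(1 + 0)*(-19) = √1*(-19) = 1*(-19) = -19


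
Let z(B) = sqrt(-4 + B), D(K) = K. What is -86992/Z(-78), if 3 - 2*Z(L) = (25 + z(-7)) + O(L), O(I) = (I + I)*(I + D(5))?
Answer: 1985157440/130188111 - 173984*I*sqrt(11)/130188111 ≈ 15.248 - 0.0044324*I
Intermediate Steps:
O(I) = 2*I*(5 + I) (O(I) = (I + I)*(I + 5) = (2*I)*(5 + I) = 2*I*(5 + I))
Z(L) = -11 - L*(5 + L) - I*sqrt(11)/2 (Z(L) = 3/2 - ((25 + sqrt(-4 - 7)) + 2*L*(5 + L))/2 = 3/2 - ((25 + sqrt(-11)) + 2*L*(5 + L))/2 = 3/2 - ((25 + I*sqrt(11)) + 2*L*(5 + L))/2 = 3/2 - (25 + I*sqrt(11) + 2*L*(5 + L))/2 = 3/2 + (-25/2 - L*(5 + L) - I*sqrt(11)/2) = -11 - L*(5 + L) - I*sqrt(11)/2)
-86992/Z(-78) = -86992/(-11 - 1*(-78)*(5 - 78) - I*sqrt(11)/2) = -86992/(-11 - 1*(-78)*(-73) - I*sqrt(11)/2) = -86992/(-11 - 5694 - I*sqrt(11)/2) = -86992/(-5705 - I*sqrt(11)/2)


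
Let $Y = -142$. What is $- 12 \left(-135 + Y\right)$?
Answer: $3324$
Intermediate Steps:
$- 12 \left(-135 + Y\right) = - 12 \left(-135 - 142\right) = \left(-12\right) \left(-277\right) = 3324$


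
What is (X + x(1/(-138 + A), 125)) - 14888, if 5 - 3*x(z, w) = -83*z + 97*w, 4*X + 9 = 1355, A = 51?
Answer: -9704929/522 ≈ -18592.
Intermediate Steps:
X = 673/2 (X = -9/4 + (¼)*1355 = -9/4 + 1355/4 = 673/2 ≈ 336.50)
x(z, w) = 5/3 - 97*w/3 + 83*z/3 (x(z, w) = 5/3 - (-83*z + 97*w)/3 = 5/3 + (-97*w/3 + 83*z/3) = 5/3 - 97*w/3 + 83*z/3)
(X + x(1/(-138 + A), 125)) - 14888 = (673/2 + (5/3 - 97/3*125 + 83/(3*(-138 + 51)))) - 14888 = (673/2 + (5/3 - 12125/3 + (83/3)/(-87))) - 14888 = (673/2 + (5/3 - 12125/3 + (83/3)*(-1/87))) - 14888 = (673/2 + (5/3 - 12125/3 - 83/261)) - 14888 = (673/2 - 1054523/261) - 14888 = -1933393/522 - 14888 = -9704929/522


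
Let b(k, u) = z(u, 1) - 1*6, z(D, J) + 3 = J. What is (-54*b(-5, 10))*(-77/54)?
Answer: -616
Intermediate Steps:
z(D, J) = -3 + J
b(k, u) = -8 (b(k, u) = (-3 + 1) - 1*6 = -2 - 6 = -8)
(-54*b(-5, 10))*(-77/54) = (-54*(-8))*(-77/54) = 432*(-77*1/54) = 432*(-77/54) = -616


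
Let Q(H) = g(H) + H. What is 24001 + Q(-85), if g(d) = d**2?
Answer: 31141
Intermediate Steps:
Q(H) = H + H**2 (Q(H) = H**2 + H = H + H**2)
24001 + Q(-85) = 24001 - 85*(1 - 85) = 24001 - 85*(-84) = 24001 + 7140 = 31141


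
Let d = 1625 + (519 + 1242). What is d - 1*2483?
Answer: 903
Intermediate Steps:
d = 3386 (d = 1625 + 1761 = 3386)
d - 1*2483 = 3386 - 1*2483 = 3386 - 2483 = 903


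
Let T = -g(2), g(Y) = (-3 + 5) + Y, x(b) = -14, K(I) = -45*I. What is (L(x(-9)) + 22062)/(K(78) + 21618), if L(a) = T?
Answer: 11029/9054 ≈ 1.2181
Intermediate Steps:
g(Y) = 2 + Y
T = -4 (T = -(2 + 2) = -1*4 = -4)
L(a) = -4
(L(x(-9)) + 22062)/(K(78) + 21618) = (-4 + 22062)/(-45*78 + 21618) = 22058/(-3510 + 21618) = 22058/18108 = 22058*(1/18108) = 11029/9054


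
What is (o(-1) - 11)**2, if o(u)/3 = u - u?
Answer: 121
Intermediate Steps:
o(u) = 0 (o(u) = 3*(u - u) = 3*0 = 0)
(o(-1) - 11)**2 = (0 - 11)**2 = (-11)**2 = 121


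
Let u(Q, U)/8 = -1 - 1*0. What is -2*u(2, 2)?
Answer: 16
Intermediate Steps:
u(Q, U) = -8 (u(Q, U) = 8*(-1 - 1*0) = 8*(-1 + 0) = 8*(-1) = -8)
-2*u(2, 2) = -2*(-8) = 16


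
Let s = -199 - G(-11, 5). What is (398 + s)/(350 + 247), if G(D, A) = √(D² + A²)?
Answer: ⅓ - √146/597 ≈ 0.31309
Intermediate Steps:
G(D, A) = √(A² + D²)
s = -199 - √146 (s = -199 - √(5² + (-11)²) = -199 - √(25 + 121) = -199 - √146 ≈ -211.08)
(398 + s)/(350 + 247) = (398 + (-199 - √146))/(350 + 247) = (199 - √146)/597 = (199 - √146)*(1/597) = ⅓ - √146/597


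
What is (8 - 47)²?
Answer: 1521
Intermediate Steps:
(8 - 47)² = (-39)² = 1521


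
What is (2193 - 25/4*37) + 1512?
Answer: 13895/4 ≈ 3473.8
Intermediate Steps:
(2193 - 25/4*37) + 1512 = (2193 - 25*(¼)*37) + 1512 = (2193 - 25*37/4) + 1512 = (2193 - 1*925/4) + 1512 = (2193 - 925/4) + 1512 = 7847/4 + 1512 = 13895/4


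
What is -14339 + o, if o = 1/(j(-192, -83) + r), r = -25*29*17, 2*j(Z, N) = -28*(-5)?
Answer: -175724446/12255 ≈ -14339.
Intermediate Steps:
j(Z, N) = 70 (j(Z, N) = (-28*(-5))/2 = (1/2)*140 = 70)
r = -12325 (r = -725*17 = -12325)
o = -1/12255 (o = 1/(70 - 12325) = 1/(-12255) = -1/12255 ≈ -8.1599e-5)
-14339 + o = -14339 - 1/12255 = -175724446/12255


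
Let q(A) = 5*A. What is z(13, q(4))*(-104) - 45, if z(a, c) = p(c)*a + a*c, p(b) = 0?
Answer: -27085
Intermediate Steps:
z(a, c) = a*c (z(a, c) = 0*a + a*c = 0 + a*c = a*c)
z(13, q(4))*(-104) - 45 = (13*(5*4))*(-104) - 45 = (13*20)*(-104) - 45 = 260*(-104) - 45 = -27040 - 45 = -27085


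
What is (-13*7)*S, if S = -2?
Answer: 182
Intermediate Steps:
(-13*7)*S = -13*7*(-2) = -91*(-2) = 182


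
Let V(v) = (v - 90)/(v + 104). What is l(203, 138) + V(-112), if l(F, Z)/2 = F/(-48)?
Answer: 403/24 ≈ 16.792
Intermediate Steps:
l(F, Z) = -F/24 (l(F, Z) = 2*(F/(-48)) = 2*(F*(-1/48)) = 2*(-F/48) = -F/24)
V(v) = (-90 + v)/(104 + v)
l(203, 138) + V(-112) = -1/24*203 + (-90 - 112)/(104 - 112) = -203/24 - 202/(-8) = -203/24 - ⅛*(-202) = -203/24 + 101/4 = 403/24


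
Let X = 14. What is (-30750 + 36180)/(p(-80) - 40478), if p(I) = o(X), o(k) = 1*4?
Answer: -2715/20237 ≈ -0.13416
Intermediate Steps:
o(k) = 4
p(I) = 4
(-30750 + 36180)/(p(-80) - 40478) = (-30750 + 36180)/(4 - 40478) = 5430/(-40474) = 5430*(-1/40474) = -2715/20237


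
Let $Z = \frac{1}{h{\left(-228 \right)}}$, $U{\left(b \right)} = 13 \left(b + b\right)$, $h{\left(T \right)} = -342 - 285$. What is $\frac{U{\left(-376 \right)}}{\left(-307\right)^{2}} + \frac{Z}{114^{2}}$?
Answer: $- \frac{79659752041}{767987222508} \approx -0.10373$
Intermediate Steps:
$h{\left(T \right)} = -627$ ($h{\left(T \right)} = -342 - 285 = -627$)
$U{\left(b \right)} = 26 b$ ($U{\left(b \right)} = 13 \cdot 2 b = 26 b$)
$Z = - \frac{1}{627}$ ($Z = \frac{1}{-627} = - \frac{1}{627} \approx -0.0015949$)
$\frac{U{\left(-376 \right)}}{\left(-307\right)^{2}} + \frac{Z}{114^{2}} = \frac{26 \left(-376\right)}{\left(-307\right)^{2}} - \frac{1}{627 \cdot 114^{2}} = - \frac{9776}{94249} - \frac{1}{627 \cdot 12996} = \left(-9776\right) \frac{1}{94249} - \frac{1}{8148492} = - \frac{9776}{94249} - \frac{1}{8148492} = - \frac{79659752041}{767987222508}$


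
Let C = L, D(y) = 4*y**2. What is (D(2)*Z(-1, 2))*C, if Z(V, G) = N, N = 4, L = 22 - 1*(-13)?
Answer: 2240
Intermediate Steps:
L = 35 (L = 22 + 13 = 35)
C = 35
Z(V, G) = 4
(D(2)*Z(-1, 2))*C = ((4*2**2)*4)*35 = ((4*4)*4)*35 = (16*4)*35 = 64*35 = 2240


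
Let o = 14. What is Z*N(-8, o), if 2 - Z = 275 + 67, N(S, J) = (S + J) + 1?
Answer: -2380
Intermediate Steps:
N(S, J) = 1 + J + S (N(S, J) = (J + S) + 1 = 1 + J + S)
Z = -340 (Z = 2 - (275 + 67) = 2 - 1*342 = 2 - 342 = -340)
Z*N(-8, o) = -340*(1 + 14 - 8) = -340*7 = -2380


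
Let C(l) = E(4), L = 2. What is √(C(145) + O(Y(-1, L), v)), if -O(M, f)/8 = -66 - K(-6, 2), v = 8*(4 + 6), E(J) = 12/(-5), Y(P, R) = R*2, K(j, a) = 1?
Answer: 2*√3335/5 ≈ 23.100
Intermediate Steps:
Y(P, R) = 2*R
E(J) = -12/5 (E(J) = 12*(-⅕) = -12/5)
v = 80 (v = 8*10 = 80)
C(l) = -12/5
O(M, f) = 536 (O(M, f) = -8*(-66 - 1*1) = -8*(-66 - 1) = -8*(-67) = 536)
√(C(145) + O(Y(-1, L), v)) = √(-12/5 + 536) = √(2668/5) = 2*√3335/5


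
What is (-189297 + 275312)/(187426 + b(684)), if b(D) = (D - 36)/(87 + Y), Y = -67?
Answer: 430075/937292 ≈ 0.45885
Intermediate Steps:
b(D) = -9/5 + D/20 (b(D) = (D - 36)/(87 - 67) = (-36 + D)/20 = (-36 + D)*(1/20) = -9/5 + D/20)
(-189297 + 275312)/(187426 + b(684)) = (-189297 + 275312)/(187426 + (-9/5 + (1/20)*684)) = 86015/(187426 + (-9/5 + 171/5)) = 86015/(187426 + 162/5) = 86015/(937292/5) = 86015*(5/937292) = 430075/937292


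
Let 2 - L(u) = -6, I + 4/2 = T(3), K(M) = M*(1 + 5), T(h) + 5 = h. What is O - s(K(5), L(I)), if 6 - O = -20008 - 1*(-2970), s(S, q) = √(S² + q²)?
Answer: 17044 - 2*√241 ≈ 17013.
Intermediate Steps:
T(h) = -5 + h
K(M) = 6*M (K(M) = M*6 = 6*M)
I = -4 (I = -2 + (-5 + 3) = -2 - 2 = -4)
L(u) = 8 (L(u) = 2 - 1*(-6) = 2 + 6 = 8)
O = 17044 (O = 6 - (-20008 - 1*(-2970)) = 6 - (-20008 + 2970) = 6 - 1*(-17038) = 6 + 17038 = 17044)
O - s(K(5), L(I)) = 17044 - √((6*5)² + 8²) = 17044 - √(30² + 64) = 17044 - √(900 + 64) = 17044 - √964 = 17044 - 2*√241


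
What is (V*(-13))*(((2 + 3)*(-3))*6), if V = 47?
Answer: 54990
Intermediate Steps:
(V*(-13))*(((2 + 3)*(-3))*6) = (47*(-13))*(((2 + 3)*(-3))*6) = -611*5*(-3)*6 = -(-9165)*6 = -611*(-90) = 54990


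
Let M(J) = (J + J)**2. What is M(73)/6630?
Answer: 10658/3315 ≈ 3.2151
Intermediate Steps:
M(J) = 4*J**2 (M(J) = (2*J)**2 = 4*J**2)
M(73)/6630 = (4*73**2)/6630 = (4*5329)*(1/6630) = 21316*(1/6630) = 10658/3315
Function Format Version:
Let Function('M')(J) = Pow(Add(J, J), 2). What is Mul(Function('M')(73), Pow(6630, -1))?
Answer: Rational(10658, 3315) ≈ 3.2151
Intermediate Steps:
Function('M')(J) = Mul(4, Pow(J, 2)) (Function('M')(J) = Pow(Mul(2, J), 2) = Mul(4, Pow(J, 2)))
Mul(Function('M')(73), Pow(6630, -1)) = Mul(Mul(4, Pow(73, 2)), Pow(6630, -1)) = Mul(Mul(4, 5329), Rational(1, 6630)) = Mul(21316, Rational(1, 6630)) = Rational(10658, 3315)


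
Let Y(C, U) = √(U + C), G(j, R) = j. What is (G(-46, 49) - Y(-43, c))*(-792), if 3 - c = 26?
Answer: 36432 + 792*I*√66 ≈ 36432.0 + 6434.2*I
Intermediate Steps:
c = -23 (c = 3 - 1*26 = 3 - 26 = -23)
Y(C, U) = √(C + U)
(G(-46, 49) - Y(-43, c))*(-792) = (-46 - √(-43 - 23))*(-792) = (-46 - √(-66))*(-792) = (-46 - I*√66)*(-792) = 36432 + 792*I*√66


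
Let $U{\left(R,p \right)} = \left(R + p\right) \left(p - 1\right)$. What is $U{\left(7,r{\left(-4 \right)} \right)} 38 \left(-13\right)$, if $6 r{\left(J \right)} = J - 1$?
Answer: $\frac{100529}{18} \approx 5584.9$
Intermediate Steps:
$r{\left(J \right)} = - \frac{1}{6} + \frac{J}{6}$ ($r{\left(J \right)} = \frac{J - 1}{6} = \frac{-1 + J}{6} = - \frac{1}{6} + \frac{J}{6}$)
$U{\left(R,p \right)} = \left(-1 + p\right) \left(R + p\right)$ ($U{\left(R,p \right)} = \left(R + p\right) \left(-1 + p\right) = \left(-1 + p\right) \left(R + p\right)$)
$U{\left(7,r{\left(-4 \right)} \right)} 38 \left(-13\right) = \left(\left(- \frac{1}{6} + \frac{1}{6} \left(-4\right)\right)^{2} - 7 - \left(- \frac{1}{6} + \frac{1}{6} \left(-4\right)\right) + 7 \left(- \frac{1}{6} + \frac{1}{6} \left(-4\right)\right)\right) 38 \left(-13\right) = \left(\left(- \frac{1}{6} - \frac{2}{3}\right)^{2} - 7 - \left(- \frac{1}{6} - \frac{2}{3}\right) + 7 \left(- \frac{1}{6} - \frac{2}{3}\right)\right) 38 \left(-13\right) = \left(\left(- \frac{5}{6}\right)^{2} - 7 - - \frac{5}{6} + 7 \left(- \frac{5}{6}\right)\right) 38 \left(-13\right) = \left(\frac{25}{36} - 7 + \frac{5}{6} - \frac{35}{6}\right) 38 \left(-13\right) = \left(- \frac{407}{36}\right) 38 \left(-13\right) = \left(- \frac{7733}{18}\right) \left(-13\right) = \frac{100529}{18}$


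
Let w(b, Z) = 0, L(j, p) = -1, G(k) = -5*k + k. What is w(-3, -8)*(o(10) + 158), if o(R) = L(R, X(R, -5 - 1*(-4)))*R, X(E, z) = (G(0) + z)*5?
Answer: 0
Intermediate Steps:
G(k) = -4*k
X(E, z) = 5*z (X(E, z) = (-4*0 + z)*5 = (0 + z)*5 = z*5 = 5*z)
o(R) = -R
w(-3, -8)*(o(10) + 158) = 0*(-1*10 + 158) = 0*(-10 + 158) = 0*148 = 0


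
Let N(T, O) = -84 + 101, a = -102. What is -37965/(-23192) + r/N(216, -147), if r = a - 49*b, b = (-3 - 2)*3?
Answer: 15325941/394264 ≈ 38.872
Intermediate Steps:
b = -15 (b = -5*3 = -15)
r = 633 (r = -102 - 49*(-15) = -102 + 735 = 633)
N(T, O) = 17
-37965/(-23192) + r/N(216, -147) = -37965/(-23192) + 633/17 = -37965*(-1/23192) + 633*(1/17) = 37965/23192 + 633/17 = 15325941/394264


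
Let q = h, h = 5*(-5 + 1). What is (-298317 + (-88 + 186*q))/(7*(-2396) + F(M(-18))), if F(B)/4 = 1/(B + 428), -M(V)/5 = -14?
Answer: 75229125/4176226 ≈ 18.014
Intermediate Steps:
M(V) = 70 (M(V) = -5*(-14) = 70)
F(B) = 4/(428 + B) (F(B) = 4/(B + 428) = 4/(428 + B))
h = -20 (h = 5*(-4) = -20)
q = -20
(-298317 + (-88 + 186*q))/(7*(-2396) + F(M(-18))) = (-298317 + (-88 + 186*(-20)))/(7*(-2396) + 4/(428 + 70)) = (-298317 + (-88 - 3720))/(-16772 + 4/498) = (-298317 - 3808)/(-16772 + 4*(1/498)) = -302125/(-16772 + 2/249) = -302125/(-4176226/249) = -302125*(-249/4176226) = 75229125/4176226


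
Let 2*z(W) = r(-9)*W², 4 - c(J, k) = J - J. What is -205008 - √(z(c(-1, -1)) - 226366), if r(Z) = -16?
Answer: -205008 - 3*I*√25166 ≈ -2.0501e+5 - 475.91*I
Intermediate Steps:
c(J, k) = 4 (c(J, k) = 4 - (J - J) = 4 - 1*0 = 4 + 0 = 4)
z(W) = -8*W² (z(W) = (-16*W²)/2 = -8*W²)
-205008 - √(z(c(-1, -1)) - 226366) = -205008 - √(-8*4² - 226366) = -205008 - √(-8*16 - 226366) = -205008 - √(-128 - 226366) = -205008 - √(-226494) = -205008 - 3*I*√25166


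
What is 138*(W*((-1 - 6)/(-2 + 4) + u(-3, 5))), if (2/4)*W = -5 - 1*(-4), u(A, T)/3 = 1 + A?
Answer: 2622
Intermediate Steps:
u(A, T) = 3 + 3*A (u(A, T) = 3*(1 + A) = 3 + 3*A)
W = -2 (W = 2*(-5 - 1*(-4)) = 2*(-5 + 4) = 2*(-1) = -2)
138*(W*((-1 - 6)/(-2 + 4) + u(-3, 5))) = 138*(-2*((-1 - 6)/(-2 + 4) + (3 + 3*(-3)))) = 138*(-2*(-7/2 + (3 - 9))) = 138*(-2*(-7*½ - 6)) = 138*(-2*(-7/2 - 6)) = 138*(-2*(-19/2)) = 138*19 = 2622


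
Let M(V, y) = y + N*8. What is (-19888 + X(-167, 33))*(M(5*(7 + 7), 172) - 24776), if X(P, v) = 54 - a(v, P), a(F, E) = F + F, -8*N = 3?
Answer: 489679300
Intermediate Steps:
N = -3/8 (N = -1/8*3 = -3/8 ≈ -0.37500)
a(F, E) = 2*F
M(V, y) = -3 + y (M(V, y) = y - 3/8*8 = y - 3 = -3 + y)
X(P, v) = 54 - 2*v
(-19888 + X(-167, 33))*(M(5*(7 + 7), 172) - 24776) = (-19888 + (54 - 2*33))*((-3 + 172) - 24776) = (-19888 + (54 - 66))*(169 - 24776) = (-19888 - 12)*(-24607) = -19900*(-24607) = 489679300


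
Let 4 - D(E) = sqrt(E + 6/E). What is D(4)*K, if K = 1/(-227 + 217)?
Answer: -2/5 + sqrt(22)/20 ≈ -0.16548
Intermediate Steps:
D(E) = 4 - sqrt(E + 6/E)
K = -1/10 (K = 1/(-10) = -1/10 ≈ -0.10000)
D(4)*K = (4 - sqrt(4 + 6/4))*(-1/10) = (4 - sqrt(4 + 6*(1/4)))*(-1/10) = (4 - sqrt(4 + 3/2))*(-1/10) = (4 - sqrt(11/2))*(-1/10) = (4 - sqrt(22)/2)*(-1/10) = -2/5 + sqrt(22)/20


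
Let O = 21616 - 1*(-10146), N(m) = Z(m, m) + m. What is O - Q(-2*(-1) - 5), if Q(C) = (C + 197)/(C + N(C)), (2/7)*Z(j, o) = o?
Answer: 1048534/33 ≈ 31774.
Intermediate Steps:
Z(j, o) = 7*o/2
N(m) = 9*m/2 (N(m) = 7*m/2 + m = 9*m/2)
O = 31762 (O = 21616 + 10146 = 31762)
Q(C) = 2*(197 + C)/(11*C) (Q(C) = (C + 197)/(C + 9*C/2) = (197 + C)/((11*C/2)) = (197 + C)*(2/(11*C)) = 2*(197 + C)/(11*C))
O - Q(-2*(-1) - 5) = 31762 - 2*(197 + (-2*(-1) - 5))/(11*(-2*(-1) - 5)) = 31762 - 2*(197 + (2 - 5))/(11*(2 - 5)) = 31762 - 2*(197 - 3)/(11*(-3)) = 31762 - 2*(-1)*194/(11*3) = 31762 - 1*(-388/33) = 31762 + 388/33 = 1048534/33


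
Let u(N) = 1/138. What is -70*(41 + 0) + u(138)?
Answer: -396059/138 ≈ -2870.0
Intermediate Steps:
u(N) = 1/138
-70*(41 + 0) + u(138) = -70*(41 + 0) + 1/138 = -70*41 + 1/138 = -2870 + 1/138 = -396059/138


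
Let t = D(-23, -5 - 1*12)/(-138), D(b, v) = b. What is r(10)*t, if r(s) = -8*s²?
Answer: -400/3 ≈ -133.33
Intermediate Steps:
t = ⅙ (t = -23/(-138) = -23*(-1/138) = ⅙ ≈ 0.16667)
r(10)*t = -8*10²*(⅙) = -8*100*(⅙) = -800*⅙ = -400/3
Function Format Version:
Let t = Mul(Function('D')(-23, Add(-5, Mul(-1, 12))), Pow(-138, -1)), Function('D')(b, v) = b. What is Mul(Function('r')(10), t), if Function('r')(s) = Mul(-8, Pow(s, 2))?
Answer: Rational(-400, 3) ≈ -133.33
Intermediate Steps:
t = Rational(1, 6) (t = Mul(-23, Pow(-138, -1)) = Mul(-23, Rational(-1, 138)) = Rational(1, 6) ≈ 0.16667)
Mul(Function('r')(10), t) = Mul(Mul(-8, Pow(10, 2)), Rational(1, 6)) = Mul(Mul(-8, 100), Rational(1, 6)) = Mul(-800, Rational(1, 6)) = Rational(-400, 3)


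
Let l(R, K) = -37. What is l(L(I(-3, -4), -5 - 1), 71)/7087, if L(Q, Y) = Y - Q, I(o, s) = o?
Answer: -37/7087 ≈ -0.0052208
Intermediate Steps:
l(L(I(-3, -4), -5 - 1), 71)/7087 = -37/7087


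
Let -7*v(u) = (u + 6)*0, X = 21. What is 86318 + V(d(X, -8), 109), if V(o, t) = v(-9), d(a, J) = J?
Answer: 86318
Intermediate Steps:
v(u) = 0 (v(u) = -(u + 6)*0/7 = -(6 + u)*0/7 = -1/7*0 = 0)
V(o, t) = 0
86318 + V(d(X, -8), 109) = 86318 + 0 = 86318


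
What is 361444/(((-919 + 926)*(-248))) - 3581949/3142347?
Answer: -95166727711/454592866 ≈ -209.34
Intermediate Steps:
361444/(((-919 + 926)*(-248))) - 3581949/3142347 = 361444/((7*(-248))) - 3581949*1/3142347 = 361444/(-1736) - 1193983/1047449 = 361444*(-1/1736) - 1193983/1047449 = -90361/434 - 1193983/1047449 = -95166727711/454592866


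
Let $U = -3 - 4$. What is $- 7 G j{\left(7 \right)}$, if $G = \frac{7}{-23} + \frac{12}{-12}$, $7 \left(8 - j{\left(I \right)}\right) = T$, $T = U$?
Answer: $\frac{1890}{23} \approx 82.174$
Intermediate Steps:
$U = -7$ ($U = -3 - 4 = -7$)
$T = -7$
$j{\left(I \right)} = 9$ ($j{\left(I \right)} = 8 - -1 = 8 + 1 = 9$)
$G = - \frac{30}{23}$ ($G = 7 \left(- \frac{1}{23}\right) + 12 \left(- \frac{1}{12}\right) = - \frac{7}{23} - 1 = - \frac{30}{23} \approx -1.3043$)
$- 7 G j{\left(7 \right)} = \left(-7\right) \left(- \frac{30}{23}\right) 9 = \frac{210}{23} \cdot 9 = \frac{1890}{23}$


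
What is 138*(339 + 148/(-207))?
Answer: 140050/3 ≈ 46683.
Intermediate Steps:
138*(339 + 148/(-207)) = 138*(339 + 148*(-1/207)) = 138*(339 - 148/207) = 138*(70025/207) = 140050/3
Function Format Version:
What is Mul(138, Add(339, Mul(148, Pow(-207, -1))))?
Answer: Rational(140050, 3) ≈ 46683.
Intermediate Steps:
Mul(138, Add(339, Mul(148, Pow(-207, -1)))) = Mul(138, Add(339, Mul(148, Rational(-1, 207)))) = Mul(138, Add(339, Rational(-148, 207))) = Mul(138, Rational(70025, 207)) = Rational(140050, 3)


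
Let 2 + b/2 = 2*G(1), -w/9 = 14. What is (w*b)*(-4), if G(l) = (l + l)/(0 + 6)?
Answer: -1344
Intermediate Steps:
w = -126 (w = -9*14 = -126)
G(l) = l/3 (G(l) = (2*l)/6 = (2*l)*(⅙) = l/3)
b = -8/3 (b = -4 + 2*(2*((⅓)*1)) = -4 + 2*(2*(⅓)) = -4 + 2*(⅔) = -4 + 4/3 = -8/3 ≈ -2.6667)
(w*b)*(-4) = -126*(-8/3)*(-4) = 336*(-4) = -1344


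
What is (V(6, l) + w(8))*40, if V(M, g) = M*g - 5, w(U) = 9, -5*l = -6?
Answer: 448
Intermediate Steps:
l = 6/5 (l = -⅕*(-6) = 6/5 ≈ 1.2000)
V(M, g) = -5 + M*g
(V(6, l) + w(8))*40 = ((-5 + 6*(6/5)) + 9)*40 = ((-5 + 36/5) + 9)*40 = (11/5 + 9)*40 = (56/5)*40 = 448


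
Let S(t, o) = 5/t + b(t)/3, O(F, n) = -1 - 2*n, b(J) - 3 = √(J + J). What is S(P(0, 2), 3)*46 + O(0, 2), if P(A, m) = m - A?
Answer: 560/3 ≈ 186.67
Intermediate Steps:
b(J) = 3 + √2*√J (b(J) = 3 + √(J + J) = 3 + √(2*J) = 3 + √2*√J)
S(t, o) = 1 + 5/t + √2*√t/3 (S(t, o) = 5/t + (3 + √2*√t)/3 = 5/t + (3 + √2*√t)*(⅓) = 5/t + (1 + √2*√t/3) = 1 + 5/t + √2*√t/3)
S(P(0, 2), 3)*46 + O(0, 2) = (1 + 5/(2 - 1*0) + √2*√(2 - 1*0)/3)*46 + (-1 - 2*2) = (1 + 5/(2 + 0) + √2*√(2 + 0)/3)*46 + (-1 - 4) = (1 + 5/2 + √2*√2/3)*46 - 5 = (1 + 5*(½) + ⅔)*46 - 5 = (1 + 5/2 + ⅔)*46 - 5 = (25/6)*46 - 5 = 575/3 - 5 = 560/3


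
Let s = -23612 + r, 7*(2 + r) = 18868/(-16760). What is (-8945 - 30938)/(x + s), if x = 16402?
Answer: 1169768390/211532677 ≈ 5.5300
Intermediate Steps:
r = -63377/29330 (r = -2 + (18868/(-16760))/7 = -2 + (18868*(-1/16760))/7 = -2 + (⅐)*(-4717/4190) = -2 - 4717/29330 = -63377/29330 ≈ -2.1608)
s = -692603337/29330 (s = -23612 - 63377/29330 = -692603337/29330 ≈ -23614.)
(-8945 - 30938)/(x + s) = (-8945 - 30938)/(16402 - 692603337/29330) = -39883/(-211532677/29330) = -39883*(-29330/211532677) = 1169768390/211532677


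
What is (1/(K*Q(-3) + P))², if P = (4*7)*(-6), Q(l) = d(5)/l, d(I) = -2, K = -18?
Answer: 1/32400 ≈ 3.0864e-5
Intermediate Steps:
Q(l) = -2/l
P = -168 (P = 28*(-6) = -168)
(1/(K*Q(-3) + P))² = (1/(-(-36)/(-3) - 168))² = (1/(-(-36)*(-1)/3 - 168))² = (1/(-18*⅔ - 168))² = (1/(-12 - 168))² = (1/(-180))² = (-1/180)² = 1/32400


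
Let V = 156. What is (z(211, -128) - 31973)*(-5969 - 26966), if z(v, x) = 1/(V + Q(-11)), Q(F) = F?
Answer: 30537885308/29 ≈ 1.0530e+9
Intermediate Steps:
z(v, x) = 1/145 (z(v, x) = 1/(156 - 11) = 1/145)
(z(211, -128) - 31973)*(-5969 - 26966) = (1/145 - 31973)*(-5969 - 26966) = -4636084/145*(-32935) = 30537885308/29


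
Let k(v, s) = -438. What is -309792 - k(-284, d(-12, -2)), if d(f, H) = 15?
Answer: -309354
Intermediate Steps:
-309792 - k(-284, d(-12, -2)) = -309792 - 1*(-438) = -309792 + 438 = -309354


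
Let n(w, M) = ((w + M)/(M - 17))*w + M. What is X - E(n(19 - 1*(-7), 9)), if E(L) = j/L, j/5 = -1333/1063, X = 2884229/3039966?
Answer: 1203581450353/1353991736502 ≈ 0.88891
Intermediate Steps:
X = 2884229/3039966 (X = 2884229*(1/3039966) = 2884229/3039966 ≈ 0.94877)
j = -6665/1063 (j = 5*(-1333/1063) = -6665/1063 ≈ -6.2700)
n(w, M) = M + w*(M + w)/(-17 + M) (n(w, M) = ((M + w)/(-17 + M))*w + M = w*(M + w)/(-17 + M) + M = M + w*(M + w)/(-17 + M))
E(L) = -6665/(1063*L)
X - E(n(19 - 1*(-7), 9)) = 2884229/3039966 - (-6665)/(1063*((9² + (19 - 1*(-7))² - 17*9 + 9*(19 - 1*(-7)))/(-17 + 9))) = 2884229/3039966 - (-6665)/(1063*((81 + (19 + 7)² - 153 + 9*(19 + 7))/(-8))) = 2884229/3039966 - (-6665)/(1063*((-(81 + 26² - 153 + 9*26)/8))) = 2884229/3039966 - (-6665)/(1063*((-(81 + 676 - 153 + 234)/8))) = 2884229/3039966 - (-6665)/(1063*((-⅛*838))) = 2884229/3039966 - (-6665)/(1063*(-419/4)) = 2884229/3039966 - (-6665)*(-4)/(1063*419) = 2884229/3039966 - 1*26660/445397 = 2884229/3039966 - 26660/445397 = 1203581450353/1353991736502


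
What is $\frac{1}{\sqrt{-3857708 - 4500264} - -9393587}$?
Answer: $\frac{1341941}{12605640726363} - \frac{2 i \sqrt{2089493}}{88239485084541} \approx 1.0646 \cdot 10^{-7} - 3.2763 \cdot 10^{-11} i$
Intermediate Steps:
$\frac{1}{\sqrt{-3857708 - 4500264} - -9393587} = \frac{1}{\sqrt{-8357972} + 9393587} = \frac{1}{2 i \sqrt{2089493} + 9393587} = \frac{1}{9393587 + 2 i \sqrt{2089493}}$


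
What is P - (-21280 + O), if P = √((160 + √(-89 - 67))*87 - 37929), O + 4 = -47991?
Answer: 69275 + √(-24009 + 174*I*√39) ≈ 69279.0 + 154.99*I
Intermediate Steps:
O = -47995 (O = -4 - 47991 = -47995)
P = √(-24009 + 174*I*√39) (P = √((160 + √(-156))*87 - 37929) = √((160 + 2*I*√39)*87 - 37929) = √((13920 + 174*I*√39) - 37929) = √(-24009 + 174*I*√39) ≈ 3.506 + 154.99*I)
P - (-21280 + O) = √(-24009 + 174*I*√39) - (-21280 - 47995) = √(-24009 + 174*I*√39) - 1*(-69275) = √(-24009 + 174*I*√39) + 69275 = 69275 + √(-24009 + 174*I*√39)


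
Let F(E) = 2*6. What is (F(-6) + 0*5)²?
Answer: 144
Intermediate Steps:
F(E) = 12
(F(-6) + 0*5)² = (12 + 0*5)² = (12 + 0)² = 12² = 144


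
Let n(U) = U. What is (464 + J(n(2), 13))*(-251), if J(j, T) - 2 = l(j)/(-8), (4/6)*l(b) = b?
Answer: -934975/8 ≈ -1.1687e+5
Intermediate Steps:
l(b) = 3*b/2
J(j, T) = 2 - 3*j/16 (J(j, T) = 2 + (3*j/2)/(-8) = 2 + (3*j/2)*(-⅛) = 2 - 3*j/16)
(464 + J(n(2), 13))*(-251) = (464 + (2 - 3/16*2))*(-251) = (464 + (2 - 3/8))*(-251) = (464 + 13/8)*(-251) = (3725/8)*(-251) = -934975/8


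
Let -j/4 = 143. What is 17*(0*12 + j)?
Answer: -9724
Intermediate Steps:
j = -572 (j = -4*143 = -572)
17*(0*12 + j) = 17*(0*12 - 572) = 17*(0 - 572) = 17*(-572) = -9724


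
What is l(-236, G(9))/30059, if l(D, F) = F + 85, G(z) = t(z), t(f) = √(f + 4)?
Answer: 85/30059 + √13/30059 ≈ 0.0029477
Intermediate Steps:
t(f) = √(4 + f)
G(z) = √(4 + z)
l(D, F) = 85 + F
l(-236, G(9))/30059 = (85 + √(4 + 9))/30059 = (85 + √13)*(1/30059) = 85/30059 + √13/30059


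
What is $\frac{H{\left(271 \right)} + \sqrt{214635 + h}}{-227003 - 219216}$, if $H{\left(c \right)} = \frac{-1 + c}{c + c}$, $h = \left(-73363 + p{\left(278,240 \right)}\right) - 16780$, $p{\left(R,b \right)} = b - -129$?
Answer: $- \frac{135}{120925349} - \frac{\sqrt{124861}}{446219} \approx -0.00079301$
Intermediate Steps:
$p{\left(R,b \right)} = 129 + b$ ($p{\left(R,b \right)} = b + 129 = 129 + b$)
$h = -89774$ ($h = \left(-73363 + \left(129 + 240\right)\right) - 16780 = \left(-73363 + 369\right) - 16780 = -72994 - 16780 = -89774$)
$H{\left(c \right)} = \frac{-1 + c}{2 c}$
$\frac{H{\left(271 \right)} + \sqrt{214635 + h}}{-227003 - 219216} = \frac{\frac{-1 + 271}{2 \cdot 271} + \sqrt{214635 - 89774}}{-227003 - 219216} = \frac{\frac{1}{2} \cdot \frac{1}{271} \cdot 270 + \sqrt{124861}}{-446219} = \left(\frac{135}{271} + \sqrt{124861}\right) \left(- \frac{1}{446219}\right) = - \frac{135}{120925349} - \frac{\sqrt{124861}}{446219}$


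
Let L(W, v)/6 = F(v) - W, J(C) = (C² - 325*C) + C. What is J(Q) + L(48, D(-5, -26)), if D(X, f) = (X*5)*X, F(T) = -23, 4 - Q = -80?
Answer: -20586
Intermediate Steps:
Q = 84 (Q = 4 - 1*(-80) = 4 + 80 = 84)
D(X, f) = 5*X² (D(X, f) = (5*X)*X = 5*X²)
J(C) = C² - 324*C
L(W, v) = -138 - 6*W (L(W, v) = 6*(-23 - W) = -138 - 6*W)
J(Q) + L(48, D(-5, -26)) = 84*(-324 + 84) + (-138 - 6*48) = 84*(-240) + (-138 - 288) = -20160 - 426 = -20586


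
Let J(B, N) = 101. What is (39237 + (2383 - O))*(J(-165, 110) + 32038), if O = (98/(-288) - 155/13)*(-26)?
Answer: 10619021993/8 ≈ 1.3274e+9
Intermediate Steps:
O = 22957/72 (O = (98*(-1/288) - 155*1/13)*(-26) = (-49/144 - 155/13)*(-26) = -22957/1872*(-26) = 22957/72 ≈ 318.85)
(39237 + (2383 - O))*(J(-165, 110) + 32038) = (39237 + (2383 - 1*22957/72))*(101 + 32038) = (39237 + (2383 - 22957/72))*32139 = (39237 + 148619/72)*32139 = (2973683/72)*32139 = 10619021993/8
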